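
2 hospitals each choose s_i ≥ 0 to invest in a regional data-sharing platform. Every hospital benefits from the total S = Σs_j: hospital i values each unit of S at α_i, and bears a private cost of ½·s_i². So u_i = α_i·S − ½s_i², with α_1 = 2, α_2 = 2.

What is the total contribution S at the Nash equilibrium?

4

Hospital i's FOC: ∂u_i/∂s_i = α_i − s_i = 0, so s_i* = α_i.
NE contributions = (2, 2); S = 4.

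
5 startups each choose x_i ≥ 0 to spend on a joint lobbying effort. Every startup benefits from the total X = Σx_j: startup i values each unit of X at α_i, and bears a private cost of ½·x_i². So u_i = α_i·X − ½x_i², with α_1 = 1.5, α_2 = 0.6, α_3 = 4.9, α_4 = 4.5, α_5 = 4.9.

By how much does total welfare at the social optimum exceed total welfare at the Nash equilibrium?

Startup i's FOC: ∂u_i/∂x_i = α_i − x_i = 0, so x_i* = α_i.
NE contributions = (1.5, 0.6, 4.9, 4.5, 4.9); X = 16.4.
W^NE = (Σα)·X − ½Σα_i² = 16.4² − ½·70.88 = 233.52.
Planner sets x_i = Σα_j = 16.4 for every i, so X^SO = 5·16.4 = 82.
W^SO = (Σα)·X^SO − ½·5·(Σα)² = (5/2)·16.4² = 672.4.
Deadweight loss = W^SO − W^NE = 438.88.

438.88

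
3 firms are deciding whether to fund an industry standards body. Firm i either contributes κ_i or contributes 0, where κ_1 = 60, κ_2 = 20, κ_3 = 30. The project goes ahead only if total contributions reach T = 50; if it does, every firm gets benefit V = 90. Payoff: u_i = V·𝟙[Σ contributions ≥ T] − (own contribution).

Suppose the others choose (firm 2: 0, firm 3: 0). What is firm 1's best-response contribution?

60

Others' total = 0. Contributing 60 brings total to 60 ≥ 50: gain V − κ_1 = 30.
Best response: 60.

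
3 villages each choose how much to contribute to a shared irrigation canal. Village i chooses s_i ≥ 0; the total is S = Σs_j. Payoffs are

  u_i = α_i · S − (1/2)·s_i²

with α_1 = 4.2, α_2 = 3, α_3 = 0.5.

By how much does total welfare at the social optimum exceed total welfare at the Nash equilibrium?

Village i's FOC: ∂u_i/∂s_i = α_i − s_i = 0, so s_i* = α_i.
NE contributions = (4.2, 3, 0.5); S = 7.7.
W^NE = (Σα)·S − ½Σα_i² = 7.7² − ½·26.89 = 45.845.
Planner sets s_i = Σα_j = 7.7 for every i, so S^SO = 3·7.7 = 23.1.
W^SO = (Σα)·S^SO − ½·3·(Σα)² = (3/2)·7.7² = 88.935.
Deadweight loss = W^SO − W^NE = 43.09.

43.09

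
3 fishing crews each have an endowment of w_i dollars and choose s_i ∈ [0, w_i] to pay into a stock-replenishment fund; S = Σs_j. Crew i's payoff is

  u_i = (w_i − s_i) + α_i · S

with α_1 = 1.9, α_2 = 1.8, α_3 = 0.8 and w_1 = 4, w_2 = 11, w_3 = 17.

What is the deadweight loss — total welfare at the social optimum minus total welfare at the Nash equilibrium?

∂u_i/∂s_i = α_i − 1, so crew i contributes w_i if α_i > 1, else 0.
α_i > 1 for i ∈ {1, 2}; NE contributions (4, 11, 0), S = 15.
W^NE = Σw_i − S^NE + (Σα_i)·S^NE = 32 + 3.5·15 = 84.5.
Planner: ∂(Σu_j)/∂s_i = Σα_j − 1 = 3.5 > 0, so everyone contributes w_i; S^SO = 32, W^SO = 32 + 3.5·32 = 144.
Deadweight loss = 59.5.

59.5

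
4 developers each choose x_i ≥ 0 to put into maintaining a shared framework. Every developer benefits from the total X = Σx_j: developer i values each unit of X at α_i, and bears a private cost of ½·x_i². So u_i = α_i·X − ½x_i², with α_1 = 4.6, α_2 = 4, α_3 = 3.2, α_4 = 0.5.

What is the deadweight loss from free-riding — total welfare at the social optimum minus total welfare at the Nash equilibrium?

175.115

Developer i's FOC: ∂u_i/∂x_i = α_i − x_i = 0, so x_i* = α_i.
NE contributions = (4.6, 4, 3.2, 0.5); X = 12.3.
W^NE = (Σα)·X − ½Σα_i² = 12.3² − ½·47.65 = 127.465.
Planner sets x_i = Σα_j = 12.3 for every i, so X^SO = 4·12.3 = 49.2.
W^SO = (Σα)·X^SO − ½·4·(Σα)² = (4/2)·12.3² = 302.58.
Deadweight loss = W^SO − W^NE = 175.115.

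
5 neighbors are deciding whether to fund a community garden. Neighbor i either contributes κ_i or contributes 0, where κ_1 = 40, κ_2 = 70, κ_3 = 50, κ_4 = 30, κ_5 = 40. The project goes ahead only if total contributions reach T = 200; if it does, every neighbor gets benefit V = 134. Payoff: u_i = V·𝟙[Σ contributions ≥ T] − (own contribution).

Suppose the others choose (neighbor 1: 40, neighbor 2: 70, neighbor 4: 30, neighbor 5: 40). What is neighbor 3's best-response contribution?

50

Others' total = 180. Contributing 50 brings total to 230 ≥ 200: gain V − κ_3 = 84.
Best response: 50.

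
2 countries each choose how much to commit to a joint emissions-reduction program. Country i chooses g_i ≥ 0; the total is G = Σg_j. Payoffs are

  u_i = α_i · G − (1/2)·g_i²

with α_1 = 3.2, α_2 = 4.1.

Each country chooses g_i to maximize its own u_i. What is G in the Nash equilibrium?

Country i's FOC: ∂u_i/∂g_i = α_i − g_i = 0, so g_i* = α_i.
NE contributions = (3.2, 4.1); G = 7.3.

7.3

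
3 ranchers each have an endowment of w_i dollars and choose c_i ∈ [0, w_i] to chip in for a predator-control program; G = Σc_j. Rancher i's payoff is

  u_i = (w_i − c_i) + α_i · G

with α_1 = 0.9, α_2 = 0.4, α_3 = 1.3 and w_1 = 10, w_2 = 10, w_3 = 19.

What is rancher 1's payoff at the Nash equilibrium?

∂u_i/∂c_i = α_i − 1, so rancher i contributes w_i if α_i > 1, else 0.
α_i > 1 for i ∈ {3}; NE contributions (0, 0, 19), G = 19.
u_1 = (10 − 0) + 0.9·19 = 27.1.

27.1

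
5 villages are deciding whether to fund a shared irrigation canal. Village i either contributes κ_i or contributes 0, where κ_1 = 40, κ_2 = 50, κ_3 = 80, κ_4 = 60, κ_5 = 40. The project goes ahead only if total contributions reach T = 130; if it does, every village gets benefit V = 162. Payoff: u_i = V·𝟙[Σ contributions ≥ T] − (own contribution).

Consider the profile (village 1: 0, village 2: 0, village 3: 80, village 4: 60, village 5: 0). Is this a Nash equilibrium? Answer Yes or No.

Total = 140 ≥ 130: provided.
Village 1 (pledges 0, payoff 162): pledging 40 → total 180, payoff 122. No gain.
Village 2 (pledges 0, payoff 162): pledging 50 → total 190, payoff 112. No gain.
Village 3 (pledges 80, payoff 82): dropping to 0 → total 60, payoff 0. No gain.
Village 4 (pledges 60, payoff 102): dropping to 0 → total 80, payoff 0. No gain.
Village 5 (pledges 0, payoff 162): pledging 40 → total 180, payoff 122. No gain.

Yes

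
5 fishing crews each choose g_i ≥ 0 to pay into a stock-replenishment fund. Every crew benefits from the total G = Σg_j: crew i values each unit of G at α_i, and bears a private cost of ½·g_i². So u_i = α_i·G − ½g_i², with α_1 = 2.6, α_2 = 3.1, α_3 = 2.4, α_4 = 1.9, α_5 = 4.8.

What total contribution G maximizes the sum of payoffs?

74

Planner FOC: ∂(Σu_j)/∂g_i = (Σα_j) − g_i = 0, so g_i^SO = Σα_j = 14.8 for every i; G^SO = 74.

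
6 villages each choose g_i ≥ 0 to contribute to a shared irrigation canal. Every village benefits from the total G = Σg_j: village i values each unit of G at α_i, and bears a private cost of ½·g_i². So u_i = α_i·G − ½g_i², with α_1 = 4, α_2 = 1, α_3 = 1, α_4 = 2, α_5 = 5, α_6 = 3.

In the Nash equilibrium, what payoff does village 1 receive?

56

Village i's FOC: ∂u_i/∂g_i = α_i − g_i = 0, so g_i* = α_i.
NE contributions = (4, 1, 1, 2, 5, 3); G = 16.
u_1 = α_1·G − ½·(g_1)² = 4·16 − ½·4² = 56.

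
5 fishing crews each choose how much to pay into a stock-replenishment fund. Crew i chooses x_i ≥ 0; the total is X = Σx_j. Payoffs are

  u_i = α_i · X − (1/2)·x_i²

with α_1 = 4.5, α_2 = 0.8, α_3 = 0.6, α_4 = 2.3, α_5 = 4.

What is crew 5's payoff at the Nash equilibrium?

Crew i's FOC: ∂u_i/∂x_i = α_i − x_i = 0, so x_i* = α_i.
NE contributions = (4.5, 0.8, 0.6, 2.3, 4); X = 12.2.
u_5 = α_5·X − ½·(x_5)² = 4·12.2 − ½·4² = 40.8.

40.8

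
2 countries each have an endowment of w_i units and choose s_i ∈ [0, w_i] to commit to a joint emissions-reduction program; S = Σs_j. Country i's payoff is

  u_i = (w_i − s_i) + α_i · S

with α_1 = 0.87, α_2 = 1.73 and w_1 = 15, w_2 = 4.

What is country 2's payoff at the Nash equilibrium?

∂u_i/∂s_i = α_i − 1, so country i contributes w_i if α_i > 1, else 0.
α_i > 1 for i ∈ {2}; NE contributions (0, 4), S = 4.
u_2 = (4 − 4) + 1.73·4 = 6.92.

6.92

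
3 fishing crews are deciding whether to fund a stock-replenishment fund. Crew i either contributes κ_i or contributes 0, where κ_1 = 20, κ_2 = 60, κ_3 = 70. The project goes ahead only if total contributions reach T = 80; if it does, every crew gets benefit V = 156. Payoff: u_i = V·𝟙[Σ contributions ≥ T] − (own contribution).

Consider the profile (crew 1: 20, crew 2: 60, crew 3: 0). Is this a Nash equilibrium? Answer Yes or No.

Yes

Total = 80 ≥ 80: provided.
Crew 1 (pledges 20, payoff 136): dropping to 0 → total 60, payoff 0. No gain.
Crew 2 (pledges 60, payoff 96): dropping to 0 → total 20, payoff 0. No gain.
Crew 3 (pledges 0, payoff 156): pledging 70 → total 150, payoff 86. No gain.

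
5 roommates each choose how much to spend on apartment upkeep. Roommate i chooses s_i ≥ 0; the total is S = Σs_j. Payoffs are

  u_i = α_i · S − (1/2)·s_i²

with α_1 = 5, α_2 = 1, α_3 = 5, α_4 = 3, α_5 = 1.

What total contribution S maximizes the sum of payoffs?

75

Planner FOC: ∂(Σu_j)/∂s_i = (Σα_j) − s_i = 0, so s_i^SO = Σα_j = 15 for every i; S^SO = 75.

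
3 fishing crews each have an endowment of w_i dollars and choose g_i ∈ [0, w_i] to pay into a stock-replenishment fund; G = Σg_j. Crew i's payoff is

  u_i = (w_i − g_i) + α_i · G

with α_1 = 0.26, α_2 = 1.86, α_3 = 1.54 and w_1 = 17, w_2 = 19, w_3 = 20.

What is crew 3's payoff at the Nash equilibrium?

60.06

∂u_i/∂g_i = α_i − 1, so crew i contributes w_i if α_i > 1, else 0.
α_i > 1 for i ∈ {2, 3}; NE contributions (0, 19, 20), G = 39.
u_3 = (20 − 20) + 1.54·39 = 60.06.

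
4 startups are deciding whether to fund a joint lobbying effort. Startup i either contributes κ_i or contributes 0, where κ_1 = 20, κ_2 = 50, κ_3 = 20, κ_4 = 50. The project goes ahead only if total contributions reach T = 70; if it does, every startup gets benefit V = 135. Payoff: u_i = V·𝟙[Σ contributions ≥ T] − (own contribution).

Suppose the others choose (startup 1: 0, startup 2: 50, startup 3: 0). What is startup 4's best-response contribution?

50

Others' total = 50. Contributing 50 brings total to 100 ≥ 70: gain V − κ_4 = 85.
Best response: 50.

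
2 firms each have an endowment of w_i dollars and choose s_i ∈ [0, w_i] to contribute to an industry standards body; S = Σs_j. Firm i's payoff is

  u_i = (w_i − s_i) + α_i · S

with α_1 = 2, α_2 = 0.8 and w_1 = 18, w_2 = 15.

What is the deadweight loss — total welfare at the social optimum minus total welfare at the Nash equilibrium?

∂u_i/∂s_i = α_i − 1, so firm i contributes w_i if α_i > 1, else 0.
α_i > 1 for i ∈ {1}; NE contributions (18, 0), S = 18.
W^NE = Σw_i − S^NE + (Σα_i)·S^NE = 33 + 1.8·18 = 65.4.
Planner: ∂(Σu_j)/∂s_i = Σα_j − 1 = 1.8 > 0, so everyone contributes w_i; S^SO = 33, W^SO = 33 + 1.8·33 = 92.4.
Deadweight loss = 27.

27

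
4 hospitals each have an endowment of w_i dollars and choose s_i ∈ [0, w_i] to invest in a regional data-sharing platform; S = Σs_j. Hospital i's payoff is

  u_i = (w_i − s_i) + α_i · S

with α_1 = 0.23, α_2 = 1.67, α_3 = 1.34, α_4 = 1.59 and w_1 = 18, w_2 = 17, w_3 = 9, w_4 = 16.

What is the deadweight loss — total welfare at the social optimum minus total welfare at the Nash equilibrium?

68.94

∂u_i/∂s_i = α_i − 1, so hospital i contributes w_i if α_i > 1, else 0.
α_i > 1 for i ∈ {2, 3, 4}; NE contributions (0, 17, 9, 16), S = 42.
W^NE = Σw_i − S^NE + (Σα_i)·S^NE = 60 + 3.83·42 = 220.86.
Planner: ∂(Σu_j)/∂s_i = Σα_j − 1 = 3.83 > 0, so everyone contributes w_i; S^SO = 60, W^SO = 60 + 3.83·60 = 289.8.
Deadweight loss = 68.94.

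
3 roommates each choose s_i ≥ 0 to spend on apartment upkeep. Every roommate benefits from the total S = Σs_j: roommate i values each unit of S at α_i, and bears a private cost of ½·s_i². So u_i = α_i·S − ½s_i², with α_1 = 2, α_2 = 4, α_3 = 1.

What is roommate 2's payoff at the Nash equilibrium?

Roommate i's FOC: ∂u_i/∂s_i = α_i − s_i = 0, so s_i* = α_i.
NE contributions = (2, 4, 1); S = 7.
u_2 = α_2·S − ½·(s_2)² = 4·7 − ½·4² = 20.

20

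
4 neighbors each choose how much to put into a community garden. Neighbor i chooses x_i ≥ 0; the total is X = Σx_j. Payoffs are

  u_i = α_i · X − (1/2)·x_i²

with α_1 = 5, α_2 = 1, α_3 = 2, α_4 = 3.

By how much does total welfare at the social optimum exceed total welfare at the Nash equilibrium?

140.5

Neighbor i's FOC: ∂u_i/∂x_i = α_i − x_i = 0, so x_i* = α_i.
NE contributions = (5, 1, 2, 3); X = 11.
W^NE = (Σα)·X − ½Σα_i² = 11² − ½·39 = 101.5.
Planner sets x_i = Σα_j = 11 for every i, so X^SO = 4·11 = 44.
W^SO = (Σα)·X^SO − ½·4·(Σα)² = (4/2)·11² = 242.
Deadweight loss = W^SO − W^NE = 140.5.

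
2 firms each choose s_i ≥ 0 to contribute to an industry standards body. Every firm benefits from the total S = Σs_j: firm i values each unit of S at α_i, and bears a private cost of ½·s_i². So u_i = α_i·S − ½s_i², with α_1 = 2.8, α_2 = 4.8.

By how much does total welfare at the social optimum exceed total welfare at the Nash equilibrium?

Firm i's FOC: ∂u_i/∂s_i = α_i − s_i = 0, so s_i* = α_i.
NE contributions = (2.8, 4.8); S = 7.6.
W^NE = (Σα)·S − ½Σα_i² = 7.6² − ½·30.88 = 42.32.
Planner sets s_i = Σα_j = 7.6 for every i, so S^SO = 2·7.6 = 15.2.
W^SO = (Σα)·S^SO − ½·2·(Σα)² = (2/2)·7.6² = 57.76.
Deadweight loss = W^SO − W^NE = 15.44.

15.44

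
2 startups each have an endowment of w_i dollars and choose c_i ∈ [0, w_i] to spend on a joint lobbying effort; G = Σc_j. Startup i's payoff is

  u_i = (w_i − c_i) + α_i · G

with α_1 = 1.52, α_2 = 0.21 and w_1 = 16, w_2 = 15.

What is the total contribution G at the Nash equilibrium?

16

∂u_i/∂c_i = α_i − 1, so startup i contributes w_i if α_i > 1, else 0.
α_i > 1 for i ∈ {1}; NE contributions (16, 0), G = 16.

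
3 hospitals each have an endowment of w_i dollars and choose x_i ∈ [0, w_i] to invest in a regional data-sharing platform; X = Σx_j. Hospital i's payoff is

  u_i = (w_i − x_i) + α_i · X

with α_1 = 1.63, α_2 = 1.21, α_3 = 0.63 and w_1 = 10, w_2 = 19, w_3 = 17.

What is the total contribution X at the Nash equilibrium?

29

∂u_i/∂x_i = α_i − 1, so hospital i contributes w_i if α_i > 1, else 0.
α_i > 1 for i ∈ {1, 2}; NE contributions (10, 19, 0), X = 29.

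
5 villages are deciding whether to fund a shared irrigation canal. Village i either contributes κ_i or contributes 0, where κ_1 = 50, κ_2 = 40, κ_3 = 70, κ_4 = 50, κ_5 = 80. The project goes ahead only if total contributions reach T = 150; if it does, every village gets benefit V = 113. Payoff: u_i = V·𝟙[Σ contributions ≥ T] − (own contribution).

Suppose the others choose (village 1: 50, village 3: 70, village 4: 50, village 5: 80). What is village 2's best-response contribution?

0

Others' total = 250 ≥ 150; contributing adds cost 40 for no extra benefit.
Best response: 0.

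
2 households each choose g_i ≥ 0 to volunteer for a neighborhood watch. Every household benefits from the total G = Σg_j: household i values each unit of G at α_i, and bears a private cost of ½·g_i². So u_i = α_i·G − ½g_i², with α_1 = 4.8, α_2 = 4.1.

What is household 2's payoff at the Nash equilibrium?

28.085

Household i's FOC: ∂u_i/∂g_i = α_i − g_i = 0, so g_i* = α_i.
NE contributions = (4.8, 4.1); G = 8.9.
u_2 = α_2·G − ½·(g_2)² = 4.1·8.9 − ½·4.1² = 28.085.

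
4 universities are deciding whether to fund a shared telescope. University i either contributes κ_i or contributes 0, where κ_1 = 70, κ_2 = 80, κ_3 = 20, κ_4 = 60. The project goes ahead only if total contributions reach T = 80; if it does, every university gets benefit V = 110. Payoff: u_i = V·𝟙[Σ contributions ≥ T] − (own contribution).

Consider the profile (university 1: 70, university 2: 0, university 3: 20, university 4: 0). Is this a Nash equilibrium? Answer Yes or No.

Total = 90 ≥ 80: provided.
University 1 (pledges 70, payoff 40): dropping to 0 → total 20, payoff 0. No gain.
University 2 (pledges 0, payoff 110): pledging 80 → total 170, payoff 30. No gain.
University 3 (pledges 20, payoff 90): dropping to 0 → total 70, payoff 0. No gain.
University 4 (pledges 0, payoff 110): pledging 60 → total 150, payoff 50. No gain.

Yes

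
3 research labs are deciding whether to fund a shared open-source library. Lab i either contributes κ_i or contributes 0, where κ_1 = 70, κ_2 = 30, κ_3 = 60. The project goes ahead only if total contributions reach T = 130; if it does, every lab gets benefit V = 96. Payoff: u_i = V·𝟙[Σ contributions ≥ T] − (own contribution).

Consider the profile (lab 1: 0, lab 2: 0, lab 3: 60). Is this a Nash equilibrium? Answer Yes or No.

No

Total = 60 < 130: not provided.
Lab 1 (pledges 0, payoff 0): pledging 70 → total 130, payoff 26. Profitable deviation.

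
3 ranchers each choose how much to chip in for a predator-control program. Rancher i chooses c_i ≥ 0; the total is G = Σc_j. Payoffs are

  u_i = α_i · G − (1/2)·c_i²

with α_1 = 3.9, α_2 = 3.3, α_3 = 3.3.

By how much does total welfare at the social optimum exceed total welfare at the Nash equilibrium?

Rancher i's FOC: ∂u_i/∂c_i = α_i − c_i = 0, so c_i* = α_i.
NE contributions = (3.9, 3.3, 3.3); G = 10.5.
W^NE = (Σα)·G − ½Σα_i² = 10.5² − ½·36.99 = 91.755.
Planner sets c_i = Σα_j = 10.5 for every i, so G^SO = 3·10.5 = 31.5.
W^SO = (Σα)·G^SO − ½·3·(Σα)² = (3/2)·10.5² = 165.375.
Deadweight loss = W^SO − W^NE = 73.62.

73.62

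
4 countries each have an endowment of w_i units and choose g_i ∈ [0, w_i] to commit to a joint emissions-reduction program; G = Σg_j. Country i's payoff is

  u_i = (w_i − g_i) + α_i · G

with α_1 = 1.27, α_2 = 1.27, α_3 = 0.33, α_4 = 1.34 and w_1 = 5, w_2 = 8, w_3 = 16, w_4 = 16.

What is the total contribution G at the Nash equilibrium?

29

∂u_i/∂g_i = α_i − 1, so country i contributes w_i if α_i > 1, else 0.
α_i > 1 for i ∈ {1, 2, 4}; NE contributions (5, 8, 0, 16), G = 29.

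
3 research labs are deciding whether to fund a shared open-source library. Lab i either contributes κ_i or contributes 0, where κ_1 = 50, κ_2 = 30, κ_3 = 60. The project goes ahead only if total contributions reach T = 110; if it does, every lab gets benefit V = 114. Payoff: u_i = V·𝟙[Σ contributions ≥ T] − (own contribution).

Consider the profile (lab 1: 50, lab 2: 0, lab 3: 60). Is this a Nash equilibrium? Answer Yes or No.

Yes

Total = 110 ≥ 110: provided.
Lab 1 (pledges 50, payoff 64): dropping to 0 → total 60, payoff 0. No gain.
Lab 2 (pledges 0, payoff 114): pledging 30 → total 140, payoff 84. No gain.
Lab 3 (pledges 60, payoff 54): dropping to 0 → total 50, payoff 0. No gain.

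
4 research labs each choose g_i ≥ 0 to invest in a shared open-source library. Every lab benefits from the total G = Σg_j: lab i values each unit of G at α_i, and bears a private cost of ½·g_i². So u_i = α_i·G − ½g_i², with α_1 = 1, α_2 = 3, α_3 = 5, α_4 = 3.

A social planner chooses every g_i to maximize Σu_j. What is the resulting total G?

48

Planner FOC: ∂(Σu_j)/∂g_i = (Σα_j) − g_i = 0, so g_i^SO = Σα_j = 12 for every i; G^SO = 48.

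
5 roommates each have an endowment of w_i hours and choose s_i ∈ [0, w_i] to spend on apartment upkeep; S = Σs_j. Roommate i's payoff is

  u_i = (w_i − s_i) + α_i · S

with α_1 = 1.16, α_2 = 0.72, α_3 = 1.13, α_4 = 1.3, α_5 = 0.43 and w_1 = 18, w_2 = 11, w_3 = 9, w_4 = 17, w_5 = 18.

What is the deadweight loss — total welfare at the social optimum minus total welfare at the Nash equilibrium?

∂u_i/∂s_i = α_i − 1, so roommate i contributes w_i if α_i > 1, else 0.
α_i > 1 for i ∈ {1, 3, 4}; NE contributions (18, 0, 9, 17, 0), S = 44.
W^NE = Σw_i − S^NE + (Σα_i)·S^NE = 73 + 3.74·44 = 237.56.
Planner: ∂(Σu_j)/∂s_i = Σα_j − 1 = 3.74 > 0, so everyone contributes w_i; S^SO = 73, W^SO = 73 + 3.74·73 = 346.02.
Deadweight loss = 108.46.

108.46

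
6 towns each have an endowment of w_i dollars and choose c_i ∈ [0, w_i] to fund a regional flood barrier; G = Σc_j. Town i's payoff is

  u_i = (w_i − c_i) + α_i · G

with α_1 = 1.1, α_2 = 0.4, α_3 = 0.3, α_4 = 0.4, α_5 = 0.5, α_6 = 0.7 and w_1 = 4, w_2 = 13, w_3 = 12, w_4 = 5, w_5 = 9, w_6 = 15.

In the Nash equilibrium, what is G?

∂u_i/∂c_i = α_i − 1, so town i contributes w_i if α_i > 1, else 0.
α_i > 1 for i ∈ {1}; NE contributions (4, 0, 0, 0, 0, 0), G = 4.

4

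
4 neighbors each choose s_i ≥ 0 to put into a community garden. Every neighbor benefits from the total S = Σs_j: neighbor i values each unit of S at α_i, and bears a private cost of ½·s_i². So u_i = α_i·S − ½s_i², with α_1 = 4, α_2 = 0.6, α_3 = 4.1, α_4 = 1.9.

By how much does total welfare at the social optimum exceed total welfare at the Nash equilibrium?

130.75

Neighbor i's FOC: ∂u_i/∂s_i = α_i − s_i = 0, so s_i* = α_i.
NE contributions = (4, 0.6, 4.1, 1.9); S = 10.6.
W^NE = (Σα)·S − ½Σα_i² = 10.6² − ½·36.78 = 93.97.
Planner sets s_i = Σα_j = 10.6 for every i, so S^SO = 4·10.6 = 42.4.
W^SO = (Σα)·S^SO − ½·4·(Σα)² = (4/2)·10.6² = 224.72.
Deadweight loss = W^SO − W^NE = 130.75.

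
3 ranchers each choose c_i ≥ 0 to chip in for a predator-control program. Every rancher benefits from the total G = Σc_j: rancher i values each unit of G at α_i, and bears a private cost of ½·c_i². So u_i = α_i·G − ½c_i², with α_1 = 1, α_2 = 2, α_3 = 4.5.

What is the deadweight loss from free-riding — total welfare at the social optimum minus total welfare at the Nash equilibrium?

Rancher i's FOC: ∂u_i/∂c_i = α_i − c_i = 0, so c_i* = α_i.
NE contributions = (1, 2, 4.5); G = 7.5.
W^NE = (Σα)·G − ½Σα_i² = 7.5² − ½·25.25 = 43.625.
Planner sets c_i = Σα_j = 7.5 for every i, so G^SO = 3·7.5 = 22.5.
W^SO = (Σα)·G^SO − ½·3·(Σα)² = (3/2)·7.5² = 84.375.
Deadweight loss = W^SO − W^NE = 40.75.

40.75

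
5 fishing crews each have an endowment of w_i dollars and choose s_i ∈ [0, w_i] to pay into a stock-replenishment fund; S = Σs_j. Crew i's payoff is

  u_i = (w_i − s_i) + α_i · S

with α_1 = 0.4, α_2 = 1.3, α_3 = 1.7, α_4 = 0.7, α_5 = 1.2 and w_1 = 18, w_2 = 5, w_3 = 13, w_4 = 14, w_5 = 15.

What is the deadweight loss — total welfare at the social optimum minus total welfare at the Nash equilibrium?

137.6

∂u_i/∂s_i = α_i − 1, so crew i contributes w_i if α_i > 1, else 0.
α_i > 1 for i ∈ {2, 3, 5}; NE contributions (0, 5, 13, 0, 15), S = 33.
W^NE = Σw_i − S^NE + (Σα_i)·S^NE = 65 + 4.3·33 = 206.9.
Planner: ∂(Σu_j)/∂s_i = Σα_j − 1 = 4.3 > 0, so everyone contributes w_i; S^SO = 65, W^SO = 65 + 4.3·65 = 344.5.
Deadweight loss = 137.6.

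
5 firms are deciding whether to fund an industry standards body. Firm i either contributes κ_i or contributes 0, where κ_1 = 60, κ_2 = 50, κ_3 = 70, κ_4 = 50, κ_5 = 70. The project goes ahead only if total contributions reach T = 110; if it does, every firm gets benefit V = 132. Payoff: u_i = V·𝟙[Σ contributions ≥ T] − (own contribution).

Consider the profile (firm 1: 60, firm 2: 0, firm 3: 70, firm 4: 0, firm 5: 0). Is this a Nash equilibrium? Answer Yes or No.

Total = 130 ≥ 110: provided.
Firm 1 (pledges 60, payoff 72): dropping to 0 → total 70, payoff 0. No gain.
Firm 2 (pledges 0, payoff 132): pledging 50 → total 180, payoff 82. No gain.
Firm 3 (pledges 70, payoff 62): dropping to 0 → total 60, payoff 0. No gain.
Firm 4 (pledges 0, payoff 132): pledging 50 → total 180, payoff 82. No gain.
Firm 5 (pledges 0, payoff 132): pledging 70 → total 200, payoff 62. No gain.

Yes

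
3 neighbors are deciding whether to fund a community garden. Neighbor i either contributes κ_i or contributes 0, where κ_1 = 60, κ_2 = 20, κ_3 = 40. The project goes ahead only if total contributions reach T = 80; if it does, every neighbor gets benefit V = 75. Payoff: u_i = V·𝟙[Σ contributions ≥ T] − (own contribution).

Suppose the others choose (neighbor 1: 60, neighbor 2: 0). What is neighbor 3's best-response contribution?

40

Others' total = 60. Contributing 40 brings total to 100 ≥ 80: gain V − κ_3 = 35.
Best response: 40.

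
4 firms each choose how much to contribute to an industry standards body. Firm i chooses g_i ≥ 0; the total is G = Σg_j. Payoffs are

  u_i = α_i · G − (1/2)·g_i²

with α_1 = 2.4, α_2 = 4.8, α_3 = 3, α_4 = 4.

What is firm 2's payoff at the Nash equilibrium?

Firm i's FOC: ∂u_i/∂g_i = α_i − g_i = 0, so g_i* = α_i.
NE contributions = (2.4, 4.8, 3, 4); G = 14.2.
u_2 = α_2·G − ½·(g_2)² = 4.8·14.2 − ½·4.8² = 56.64.

56.64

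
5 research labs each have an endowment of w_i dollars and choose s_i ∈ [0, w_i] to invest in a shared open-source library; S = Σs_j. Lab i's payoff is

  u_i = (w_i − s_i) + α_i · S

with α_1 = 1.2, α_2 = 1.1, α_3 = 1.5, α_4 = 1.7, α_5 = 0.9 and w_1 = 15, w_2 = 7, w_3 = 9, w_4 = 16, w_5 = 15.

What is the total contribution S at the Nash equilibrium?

47

∂u_i/∂s_i = α_i − 1, so lab i contributes w_i if α_i > 1, else 0.
α_i > 1 for i ∈ {1, 2, 3, 4}; NE contributions (15, 7, 9, 16, 0), S = 47.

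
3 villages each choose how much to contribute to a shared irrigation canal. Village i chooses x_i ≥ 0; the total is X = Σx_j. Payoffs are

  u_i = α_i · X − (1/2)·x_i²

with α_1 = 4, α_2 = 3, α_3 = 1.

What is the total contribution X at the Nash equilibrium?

8

Village i's FOC: ∂u_i/∂x_i = α_i − x_i = 0, so x_i* = α_i.
NE contributions = (4, 3, 1); X = 8.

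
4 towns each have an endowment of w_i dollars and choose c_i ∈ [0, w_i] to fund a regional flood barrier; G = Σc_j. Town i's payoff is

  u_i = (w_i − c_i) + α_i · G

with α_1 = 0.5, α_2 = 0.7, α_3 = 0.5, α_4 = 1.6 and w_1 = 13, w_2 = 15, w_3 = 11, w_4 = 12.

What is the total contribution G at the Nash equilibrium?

∂u_i/∂c_i = α_i − 1, so town i contributes w_i if α_i > 1, else 0.
α_i > 1 for i ∈ {4}; NE contributions (0, 0, 0, 12), G = 12.

12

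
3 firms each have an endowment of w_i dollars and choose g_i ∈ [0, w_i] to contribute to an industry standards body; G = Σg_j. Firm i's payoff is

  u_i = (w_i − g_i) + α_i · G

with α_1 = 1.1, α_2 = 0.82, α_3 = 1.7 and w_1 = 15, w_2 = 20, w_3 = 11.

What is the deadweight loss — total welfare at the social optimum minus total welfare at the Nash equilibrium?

∂u_i/∂g_i = α_i − 1, so firm i contributes w_i if α_i > 1, else 0.
α_i > 1 for i ∈ {1, 3}; NE contributions (15, 0, 11), G = 26.
W^NE = Σw_i − G^NE + (Σα_i)·G^NE = 46 + 2.62·26 = 114.12.
Planner: ∂(Σu_j)/∂g_i = Σα_j − 1 = 2.62 > 0, so everyone contributes w_i; G^SO = 46, W^SO = 46 + 2.62·46 = 166.52.
Deadweight loss = 52.4.

52.4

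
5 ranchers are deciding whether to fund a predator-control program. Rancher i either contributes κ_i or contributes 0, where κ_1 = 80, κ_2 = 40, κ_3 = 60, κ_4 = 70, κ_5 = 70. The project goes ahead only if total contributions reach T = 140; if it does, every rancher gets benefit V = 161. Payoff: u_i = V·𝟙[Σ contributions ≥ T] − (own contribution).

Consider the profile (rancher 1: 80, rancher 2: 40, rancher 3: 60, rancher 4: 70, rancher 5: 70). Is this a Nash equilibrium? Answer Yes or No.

No

Total = 320 ≥ 140: provided.
Rancher 1 (pledges 80, payoff 81): dropping to 0 → total 240, payoff 161. Profitable deviation.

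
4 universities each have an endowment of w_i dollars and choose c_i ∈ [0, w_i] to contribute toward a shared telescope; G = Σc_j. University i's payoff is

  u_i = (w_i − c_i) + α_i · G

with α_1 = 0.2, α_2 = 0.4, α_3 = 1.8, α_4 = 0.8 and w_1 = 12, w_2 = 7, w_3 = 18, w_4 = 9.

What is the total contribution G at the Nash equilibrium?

18

∂u_i/∂c_i = α_i − 1, so university i contributes w_i if α_i > 1, else 0.
α_i > 1 for i ∈ {3}; NE contributions (0, 0, 18, 0), G = 18.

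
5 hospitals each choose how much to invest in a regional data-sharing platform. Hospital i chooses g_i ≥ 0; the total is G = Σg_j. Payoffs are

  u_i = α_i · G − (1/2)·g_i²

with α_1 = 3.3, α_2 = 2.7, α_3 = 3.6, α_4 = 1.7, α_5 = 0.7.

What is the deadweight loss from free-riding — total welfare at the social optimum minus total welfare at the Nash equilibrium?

233.26

Hospital i's FOC: ∂u_i/∂g_i = α_i − g_i = 0, so g_i* = α_i.
NE contributions = (3.3, 2.7, 3.6, 1.7, 0.7); G = 12.
W^NE = (Σα)·G − ½Σα_i² = 12² − ½·34.52 = 126.74.
Planner sets g_i = Σα_j = 12 for every i, so G^SO = 5·12 = 60.
W^SO = (Σα)·G^SO − ½·5·(Σα)² = (5/2)·12² = 360.
Deadweight loss = W^SO − W^NE = 233.26.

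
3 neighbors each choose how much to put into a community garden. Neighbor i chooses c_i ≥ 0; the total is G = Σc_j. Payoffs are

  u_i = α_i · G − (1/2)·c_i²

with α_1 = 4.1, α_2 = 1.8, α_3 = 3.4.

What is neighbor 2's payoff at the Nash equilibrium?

Neighbor i's FOC: ∂u_i/∂c_i = α_i − c_i = 0, so c_i* = α_i.
NE contributions = (4.1, 1.8, 3.4); G = 9.3.
u_2 = α_2·G − ½·(c_2)² = 1.8·9.3 − ½·1.8² = 15.12.

15.12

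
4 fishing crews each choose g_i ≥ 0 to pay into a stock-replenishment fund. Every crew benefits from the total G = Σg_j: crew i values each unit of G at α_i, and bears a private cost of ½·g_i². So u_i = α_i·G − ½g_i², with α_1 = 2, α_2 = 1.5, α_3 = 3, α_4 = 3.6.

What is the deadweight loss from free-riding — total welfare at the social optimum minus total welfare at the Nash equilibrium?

Crew i's FOC: ∂u_i/∂g_i = α_i − g_i = 0, so g_i* = α_i.
NE contributions = (2, 1.5, 3, 3.6); G = 10.1.
W^NE = (Σα)·G − ½Σα_i² = 10.1² − ½·28.21 = 87.905.
Planner sets g_i = Σα_j = 10.1 for every i, so G^SO = 4·10.1 = 40.4.
W^SO = (Σα)·G^SO − ½·4·(Σα)² = (4/2)·10.1² = 204.02.
Deadweight loss = W^SO − W^NE = 116.115.

116.115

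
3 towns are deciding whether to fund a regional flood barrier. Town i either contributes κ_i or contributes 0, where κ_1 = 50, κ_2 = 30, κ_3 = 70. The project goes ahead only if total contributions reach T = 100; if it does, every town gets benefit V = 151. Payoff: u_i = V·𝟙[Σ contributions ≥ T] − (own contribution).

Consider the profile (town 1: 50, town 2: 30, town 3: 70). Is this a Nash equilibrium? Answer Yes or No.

No

Total = 150 ≥ 100: provided.
Town 1 (pledges 50, payoff 101): dropping to 0 → total 100, payoff 151. Profitable deviation.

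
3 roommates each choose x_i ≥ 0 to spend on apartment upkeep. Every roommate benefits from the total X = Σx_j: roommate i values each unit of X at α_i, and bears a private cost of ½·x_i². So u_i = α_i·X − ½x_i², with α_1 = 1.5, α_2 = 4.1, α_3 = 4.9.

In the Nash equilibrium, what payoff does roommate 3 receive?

39.445

Roommate i's FOC: ∂u_i/∂x_i = α_i − x_i = 0, so x_i* = α_i.
NE contributions = (1.5, 4.1, 4.9); X = 10.5.
u_3 = α_3·X − ½·(x_3)² = 4.9·10.5 − ½·4.9² = 39.445.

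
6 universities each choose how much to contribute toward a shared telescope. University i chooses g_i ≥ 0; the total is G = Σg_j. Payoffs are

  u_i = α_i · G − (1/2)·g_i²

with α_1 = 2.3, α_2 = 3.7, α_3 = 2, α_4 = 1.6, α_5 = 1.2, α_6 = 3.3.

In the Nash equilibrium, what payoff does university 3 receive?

University i's FOC: ∂u_i/∂g_i = α_i − g_i = 0, so g_i* = α_i.
NE contributions = (2.3, 3.7, 2, 1.6, 1.2, 3.3); G = 14.1.
u_3 = α_3·G − ½·(g_3)² = 2·14.1 − ½·2² = 26.2.

26.2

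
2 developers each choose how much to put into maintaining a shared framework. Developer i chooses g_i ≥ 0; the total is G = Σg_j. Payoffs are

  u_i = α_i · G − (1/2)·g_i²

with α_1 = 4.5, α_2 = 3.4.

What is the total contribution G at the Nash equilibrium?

7.9

Developer i's FOC: ∂u_i/∂g_i = α_i − g_i = 0, so g_i* = α_i.
NE contributions = (4.5, 3.4); G = 7.9.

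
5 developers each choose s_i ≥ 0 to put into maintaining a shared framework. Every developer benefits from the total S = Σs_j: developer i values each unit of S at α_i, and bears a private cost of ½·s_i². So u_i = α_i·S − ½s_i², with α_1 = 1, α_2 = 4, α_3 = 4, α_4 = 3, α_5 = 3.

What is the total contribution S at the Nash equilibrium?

15

Developer i's FOC: ∂u_i/∂s_i = α_i − s_i = 0, so s_i* = α_i.
NE contributions = (1, 4, 4, 3, 3); S = 15.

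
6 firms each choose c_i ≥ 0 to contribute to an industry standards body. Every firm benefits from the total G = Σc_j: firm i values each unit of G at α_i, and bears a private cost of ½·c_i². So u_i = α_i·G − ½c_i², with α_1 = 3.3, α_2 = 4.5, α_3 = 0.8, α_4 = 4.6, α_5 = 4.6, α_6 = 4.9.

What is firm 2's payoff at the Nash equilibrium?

Firm i's FOC: ∂u_i/∂c_i = α_i − c_i = 0, so c_i* = α_i.
NE contributions = (3.3, 4.5, 0.8, 4.6, 4.6, 4.9); G = 22.7.
u_2 = α_2·G − ½·(c_2)² = 4.5·22.7 − ½·4.5² = 92.025.

92.025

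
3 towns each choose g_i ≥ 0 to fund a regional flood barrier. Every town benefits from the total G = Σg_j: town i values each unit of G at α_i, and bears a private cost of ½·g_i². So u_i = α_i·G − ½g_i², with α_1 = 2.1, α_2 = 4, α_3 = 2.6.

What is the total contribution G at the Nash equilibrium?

Town i's FOC: ∂u_i/∂g_i = α_i − g_i = 0, so g_i* = α_i.
NE contributions = (2.1, 4, 2.6); G = 8.7.

8.7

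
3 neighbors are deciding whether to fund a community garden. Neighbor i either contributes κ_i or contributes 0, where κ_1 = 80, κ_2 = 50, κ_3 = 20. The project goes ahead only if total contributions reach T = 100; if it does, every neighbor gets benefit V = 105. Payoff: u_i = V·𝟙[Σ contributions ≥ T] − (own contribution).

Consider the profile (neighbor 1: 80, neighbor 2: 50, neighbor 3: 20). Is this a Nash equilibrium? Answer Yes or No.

No

Total = 150 ≥ 100: provided.
Neighbor 1 (pledges 80, payoff 25): dropping to 0 → total 70, payoff 0. No gain.
Neighbor 2 (pledges 50, payoff 55): dropping to 0 → total 100, payoff 105. Profitable deviation.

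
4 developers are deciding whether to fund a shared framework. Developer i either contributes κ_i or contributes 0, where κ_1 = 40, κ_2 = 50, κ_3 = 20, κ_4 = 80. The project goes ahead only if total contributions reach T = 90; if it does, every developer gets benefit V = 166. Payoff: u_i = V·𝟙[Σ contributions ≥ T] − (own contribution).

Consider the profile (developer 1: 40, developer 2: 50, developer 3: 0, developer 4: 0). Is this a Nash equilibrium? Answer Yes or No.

Total = 90 ≥ 90: provided.
Developer 1 (pledges 40, payoff 126): dropping to 0 → total 50, payoff 0. No gain.
Developer 2 (pledges 50, payoff 116): dropping to 0 → total 40, payoff 0. No gain.
Developer 3 (pledges 0, payoff 166): pledging 20 → total 110, payoff 146. No gain.
Developer 4 (pledges 0, payoff 166): pledging 80 → total 170, payoff 86. No gain.

Yes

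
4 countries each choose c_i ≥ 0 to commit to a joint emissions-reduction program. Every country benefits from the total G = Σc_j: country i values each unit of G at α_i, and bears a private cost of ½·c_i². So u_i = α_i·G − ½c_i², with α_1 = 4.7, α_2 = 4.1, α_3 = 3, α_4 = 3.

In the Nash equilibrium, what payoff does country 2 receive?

52.275

Country i's FOC: ∂u_i/∂c_i = α_i − c_i = 0, so c_i* = α_i.
NE contributions = (4.7, 4.1, 3, 3); G = 14.8.
u_2 = α_2·G − ½·(c_2)² = 4.1·14.8 − ½·4.1² = 52.275.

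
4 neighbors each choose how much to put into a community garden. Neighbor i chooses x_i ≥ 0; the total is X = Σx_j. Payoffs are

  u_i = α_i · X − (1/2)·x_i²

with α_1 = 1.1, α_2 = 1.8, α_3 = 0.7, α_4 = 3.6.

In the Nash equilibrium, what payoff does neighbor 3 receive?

Neighbor i's FOC: ∂u_i/∂x_i = α_i − x_i = 0, so x_i* = α_i.
NE contributions = (1.1, 1.8, 0.7, 3.6); X = 7.2.
u_3 = α_3·X − ½·(x_3)² = 0.7·7.2 − ½·0.7² = 4.795.

4.795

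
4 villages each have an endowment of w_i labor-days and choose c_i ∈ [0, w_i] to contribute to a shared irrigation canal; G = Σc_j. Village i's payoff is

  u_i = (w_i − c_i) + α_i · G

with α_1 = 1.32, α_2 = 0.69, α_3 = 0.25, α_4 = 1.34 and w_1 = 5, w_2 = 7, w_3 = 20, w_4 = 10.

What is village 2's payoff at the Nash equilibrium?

∂u_i/∂c_i = α_i − 1, so village i contributes w_i if α_i > 1, else 0.
α_i > 1 for i ∈ {1, 4}; NE contributions (5, 0, 0, 10), G = 15.
u_2 = (7 − 0) + 0.69·15 = 17.35.

17.35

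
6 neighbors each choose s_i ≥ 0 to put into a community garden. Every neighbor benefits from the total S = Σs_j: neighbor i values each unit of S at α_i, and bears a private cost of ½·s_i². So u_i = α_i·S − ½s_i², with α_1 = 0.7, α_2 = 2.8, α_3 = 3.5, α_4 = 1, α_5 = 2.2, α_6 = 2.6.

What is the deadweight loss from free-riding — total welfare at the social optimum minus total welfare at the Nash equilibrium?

344.27

Neighbor i's FOC: ∂u_i/∂s_i = α_i − s_i = 0, so s_i* = α_i.
NE contributions = (0.7, 2.8, 3.5, 1, 2.2, 2.6); S = 12.8.
W^NE = (Σα)·S − ½Σα_i² = 12.8² − ½·33.18 = 147.25.
Planner sets s_i = Σα_j = 12.8 for every i, so S^SO = 6·12.8 = 76.8.
W^SO = (Σα)·S^SO − ½·6·(Σα)² = (6/2)·12.8² = 491.52.
Deadweight loss = W^SO − W^NE = 344.27.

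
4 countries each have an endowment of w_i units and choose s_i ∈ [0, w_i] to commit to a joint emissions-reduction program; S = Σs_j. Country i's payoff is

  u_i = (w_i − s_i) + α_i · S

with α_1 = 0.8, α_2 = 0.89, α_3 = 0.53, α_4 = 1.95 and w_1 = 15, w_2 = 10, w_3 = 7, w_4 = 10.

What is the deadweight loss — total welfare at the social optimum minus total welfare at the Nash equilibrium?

∂u_i/∂s_i = α_i − 1, so country i contributes w_i if α_i > 1, else 0.
α_i > 1 for i ∈ {4}; NE contributions (0, 0, 0, 10), S = 10.
W^NE = Σw_i − S^NE + (Σα_i)·S^NE = 42 + 3.17·10 = 73.7.
Planner: ∂(Σu_j)/∂s_i = Σα_j − 1 = 3.17 > 0, so everyone contributes w_i; S^SO = 42, W^SO = 42 + 3.17·42 = 175.14.
Deadweight loss = 101.44.

101.44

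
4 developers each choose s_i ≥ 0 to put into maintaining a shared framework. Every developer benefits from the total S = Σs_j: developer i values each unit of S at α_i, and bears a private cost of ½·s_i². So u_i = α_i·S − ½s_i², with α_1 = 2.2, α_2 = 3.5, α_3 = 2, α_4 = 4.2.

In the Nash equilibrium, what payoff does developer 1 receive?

23.76

Developer i's FOC: ∂u_i/∂s_i = α_i − s_i = 0, so s_i* = α_i.
NE contributions = (2.2, 3.5, 2, 4.2); S = 11.9.
u_1 = α_1·S − ½·(s_1)² = 2.2·11.9 − ½·2.2² = 23.76.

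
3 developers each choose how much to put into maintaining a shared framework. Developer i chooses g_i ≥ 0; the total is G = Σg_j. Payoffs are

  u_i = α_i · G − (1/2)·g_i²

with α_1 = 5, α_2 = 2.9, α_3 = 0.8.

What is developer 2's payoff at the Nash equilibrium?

21.025

Developer i's FOC: ∂u_i/∂g_i = α_i − g_i = 0, so g_i* = α_i.
NE contributions = (5, 2.9, 0.8); G = 8.7.
u_2 = α_2·G − ½·(g_2)² = 2.9·8.7 − ½·2.9² = 21.025.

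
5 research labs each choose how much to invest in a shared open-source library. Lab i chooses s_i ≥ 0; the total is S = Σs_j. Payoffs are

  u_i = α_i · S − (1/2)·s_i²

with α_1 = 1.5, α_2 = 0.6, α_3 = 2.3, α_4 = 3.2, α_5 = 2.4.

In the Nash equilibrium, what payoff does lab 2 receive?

5.82

Lab i's FOC: ∂u_i/∂s_i = α_i − s_i = 0, so s_i* = α_i.
NE contributions = (1.5, 0.6, 2.3, 3.2, 2.4); S = 10.
u_2 = α_2·S − ½·(s_2)² = 0.6·10 − ½·0.6² = 5.82.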